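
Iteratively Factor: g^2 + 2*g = (g + 2)*(g)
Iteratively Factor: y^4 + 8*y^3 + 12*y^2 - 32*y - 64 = (y - 2)*(y^3 + 10*y^2 + 32*y + 32) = (y - 2)*(y + 2)*(y^2 + 8*y + 16) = (y - 2)*(y + 2)*(y + 4)*(y + 4)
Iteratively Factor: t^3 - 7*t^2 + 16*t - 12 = (t - 3)*(t^2 - 4*t + 4) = (t - 3)*(t - 2)*(t - 2)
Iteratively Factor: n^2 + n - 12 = (n - 3)*(n + 4)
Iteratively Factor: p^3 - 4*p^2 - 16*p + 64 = (p - 4)*(p^2 - 16) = (p - 4)*(p + 4)*(p - 4)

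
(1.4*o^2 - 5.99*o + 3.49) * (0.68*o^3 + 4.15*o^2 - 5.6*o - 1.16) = 0.952*o^5 + 1.7368*o^4 - 30.3253*o^3 + 46.4035*o^2 - 12.5956*o - 4.0484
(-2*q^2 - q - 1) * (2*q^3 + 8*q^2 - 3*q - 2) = -4*q^5 - 18*q^4 - 4*q^3 - q^2 + 5*q + 2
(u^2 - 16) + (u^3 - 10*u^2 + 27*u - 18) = u^3 - 9*u^2 + 27*u - 34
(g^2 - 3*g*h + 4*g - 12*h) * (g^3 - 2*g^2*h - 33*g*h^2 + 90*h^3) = g^5 - 5*g^4*h + 4*g^4 - 27*g^3*h^2 - 20*g^3*h + 189*g^2*h^3 - 108*g^2*h^2 - 270*g*h^4 + 756*g*h^3 - 1080*h^4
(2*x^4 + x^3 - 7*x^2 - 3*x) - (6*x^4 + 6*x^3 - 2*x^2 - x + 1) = -4*x^4 - 5*x^3 - 5*x^2 - 2*x - 1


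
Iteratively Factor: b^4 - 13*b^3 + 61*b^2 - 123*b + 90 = (b - 2)*(b^3 - 11*b^2 + 39*b - 45) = (b - 5)*(b - 2)*(b^2 - 6*b + 9) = (b - 5)*(b - 3)*(b - 2)*(b - 3)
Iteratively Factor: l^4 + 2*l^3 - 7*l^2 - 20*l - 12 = (l + 1)*(l^3 + l^2 - 8*l - 12) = (l - 3)*(l + 1)*(l^2 + 4*l + 4) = (l - 3)*(l + 1)*(l + 2)*(l + 2)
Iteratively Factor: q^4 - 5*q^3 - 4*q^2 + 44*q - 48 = (q - 2)*(q^3 - 3*q^2 - 10*q + 24) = (q - 2)*(q + 3)*(q^2 - 6*q + 8) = (q - 2)^2*(q + 3)*(q - 4)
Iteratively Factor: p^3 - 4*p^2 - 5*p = (p)*(p^2 - 4*p - 5) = p*(p - 5)*(p + 1)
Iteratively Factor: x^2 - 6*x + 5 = (x - 1)*(x - 5)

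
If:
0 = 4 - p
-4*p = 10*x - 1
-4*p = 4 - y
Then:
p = 4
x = -3/2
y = 20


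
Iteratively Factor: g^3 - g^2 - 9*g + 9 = (g - 1)*(g^2 - 9) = (g - 3)*(g - 1)*(g + 3)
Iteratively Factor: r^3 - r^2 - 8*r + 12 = (r + 3)*(r^2 - 4*r + 4) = (r - 2)*(r + 3)*(r - 2)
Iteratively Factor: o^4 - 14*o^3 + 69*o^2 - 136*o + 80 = (o - 4)*(o^3 - 10*o^2 + 29*o - 20) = (o - 4)^2*(o^2 - 6*o + 5) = (o - 5)*(o - 4)^2*(o - 1)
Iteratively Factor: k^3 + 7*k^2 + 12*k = (k + 3)*(k^2 + 4*k) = k*(k + 3)*(k + 4)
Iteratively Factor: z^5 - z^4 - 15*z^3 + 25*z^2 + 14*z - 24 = (z + 1)*(z^4 - 2*z^3 - 13*z^2 + 38*z - 24) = (z - 1)*(z + 1)*(z^3 - z^2 - 14*z + 24) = (z - 3)*(z - 1)*(z + 1)*(z^2 + 2*z - 8) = (z - 3)*(z - 1)*(z + 1)*(z + 4)*(z - 2)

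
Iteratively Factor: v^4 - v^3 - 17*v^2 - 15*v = (v + 1)*(v^3 - 2*v^2 - 15*v) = v*(v + 1)*(v^2 - 2*v - 15) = v*(v + 1)*(v + 3)*(v - 5)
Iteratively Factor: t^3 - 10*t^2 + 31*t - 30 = (t - 3)*(t^2 - 7*t + 10) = (t - 5)*(t - 3)*(t - 2)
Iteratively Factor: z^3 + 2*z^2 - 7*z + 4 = (z - 1)*(z^2 + 3*z - 4) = (z - 1)^2*(z + 4)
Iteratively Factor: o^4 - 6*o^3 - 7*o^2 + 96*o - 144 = (o - 4)*(o^3 - 2*o^2 - 15*o + 36) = (o - 4)*(o + 4)*(o^2 - 6*o + 9) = (o - 4)*(o - 3)*(o + 4)*(o - 3)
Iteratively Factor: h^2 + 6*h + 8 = (h + 2)*(h + 4)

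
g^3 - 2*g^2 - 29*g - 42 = (g - 7)*(g + 2)*(g + 3)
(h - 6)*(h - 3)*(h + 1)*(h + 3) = h^4 - 5*h^3 - 15*h^2 + 45*h + 54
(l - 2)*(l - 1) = l^2 - 3*l + 2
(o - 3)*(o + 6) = o^2 + 3*o - 18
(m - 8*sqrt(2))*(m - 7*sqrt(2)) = m^2 - 15*sqrt(2)*m + 112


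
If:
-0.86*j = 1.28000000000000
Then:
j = -1.49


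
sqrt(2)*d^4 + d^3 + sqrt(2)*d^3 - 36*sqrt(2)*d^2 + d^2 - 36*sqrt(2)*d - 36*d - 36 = (d - 6)*(d + 1)*(d + 6)*(sqrt(2)*d + 1)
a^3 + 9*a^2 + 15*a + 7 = (a + 1)^2*(a + 7)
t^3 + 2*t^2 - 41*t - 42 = (t - 6)*(t + 1)*(t + 7)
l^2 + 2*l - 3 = (l - 1)*(l + 3)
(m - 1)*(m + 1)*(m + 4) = m^3 + 4*m^2 - m - 4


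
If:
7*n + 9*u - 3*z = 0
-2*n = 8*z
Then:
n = -4*z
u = 31*z/9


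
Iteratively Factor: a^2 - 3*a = (a)*(a - 3)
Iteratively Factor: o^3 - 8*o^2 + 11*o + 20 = (o + 1)*(o^2 - 9*o + 20) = (o - 5)*(o + 1)*(o - 4)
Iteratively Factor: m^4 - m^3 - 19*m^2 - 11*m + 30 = (m - 5)*(m^3 + 4*m^2 + m - 6) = (m - 5)*(m + 2)*(m^2 + 2*m - 3) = (m - 5)*(m - 1)*(m + 2)*(m + 3)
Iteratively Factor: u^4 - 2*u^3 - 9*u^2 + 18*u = (u + 3)*(u^3 - 5*u^2 + 6*u) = u*(u + 3)*(u^2 - 5*u + 6) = u*(u - 3)*(u + 3)*(u - 2)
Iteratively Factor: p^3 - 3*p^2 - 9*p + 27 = (p - 3)*(p^2 - 9) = (p - 3)^2*(p + 3)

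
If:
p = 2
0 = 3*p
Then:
No Solution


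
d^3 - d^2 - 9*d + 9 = (d - 3)*(d - 1)*(d + 3)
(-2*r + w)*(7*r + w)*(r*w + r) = -14*r^3*w - 14*r^3 + 5*r^2*w^2 + 5*r^2*w + r*w^3 + r*w^2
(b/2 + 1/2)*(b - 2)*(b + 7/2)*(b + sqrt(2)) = b^4/2 + sqrt(2)*b^3/2 + 5*b^3/4 - 11*b^2/4 + 5*sqrt(2)*b^2/4 - 11*sqrt(2)*b/4 - 7*b/2 - 7*sqrt(2)/2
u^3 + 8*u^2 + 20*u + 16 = (u + 2)^2*(u + 4)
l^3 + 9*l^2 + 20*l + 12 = (l + 1)*(l + 2)*(l + 6)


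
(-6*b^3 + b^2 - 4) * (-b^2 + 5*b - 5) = 6*b^5 - 31*b^4 + 35*b^3 - b^2 - 20*b + 20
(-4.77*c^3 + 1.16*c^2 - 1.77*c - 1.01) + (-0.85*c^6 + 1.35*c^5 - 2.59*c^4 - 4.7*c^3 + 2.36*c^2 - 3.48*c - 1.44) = -0.85*c^6 + 1.35*c^5 - 2.59*c^4 - 9.47*c^3 + 3.52*c^2 - 5.25*c - 2.45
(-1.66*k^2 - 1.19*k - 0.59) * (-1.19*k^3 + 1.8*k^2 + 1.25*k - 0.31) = 1.9754*k^5 - 1.5719*k^4 - 3.5149*k^3 - 2.0349*k^2 - 0.3686*k + 0.1829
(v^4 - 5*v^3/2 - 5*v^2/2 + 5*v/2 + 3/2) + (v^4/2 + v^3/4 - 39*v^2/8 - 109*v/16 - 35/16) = 3*v^4/2 - 9*v^3/4 - 59*v^2/8 - 69*v/16 - 11/16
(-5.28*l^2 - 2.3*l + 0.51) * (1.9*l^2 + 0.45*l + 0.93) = -10.032*l^4 - 6.746*l^3 - 4.9764*l^2 - 1.9095*l + 0.4743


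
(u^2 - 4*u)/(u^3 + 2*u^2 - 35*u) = (u - 4)/(u^2 + 2*u - 35)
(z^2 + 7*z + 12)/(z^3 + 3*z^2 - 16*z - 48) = 1/(z - 4)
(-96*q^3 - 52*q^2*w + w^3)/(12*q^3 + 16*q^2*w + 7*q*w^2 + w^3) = (-48*q^2 - 2*q*w + w^2)/(6*q^2 + 5*q*w + w^2)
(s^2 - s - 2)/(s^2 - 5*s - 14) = (-s^2 + s + 2)/(-s^2 + 5*s + 14)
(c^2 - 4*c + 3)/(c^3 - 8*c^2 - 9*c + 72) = (c - 1)/(c^2 - 5*c - 24)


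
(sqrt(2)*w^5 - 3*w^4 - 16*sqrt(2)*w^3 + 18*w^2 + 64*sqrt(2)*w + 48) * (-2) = -2*sqrt(2)*w^5 + 6*w^4 + 32*sqrt(2)*w^3 - 36*w^2 - 128*sqrt(2)*w - 96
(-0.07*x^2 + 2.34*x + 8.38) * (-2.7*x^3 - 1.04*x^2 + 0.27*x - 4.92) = 0.189*x^5 - 6.2452*x^4 - 25.0785*x^3 - 7.739*x^2 - 9.2502*x - 41.2296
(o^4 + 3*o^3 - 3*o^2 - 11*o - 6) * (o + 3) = o^5 + 6*o^4 + 6*o^3 - 20*o^2 - 39*o - 18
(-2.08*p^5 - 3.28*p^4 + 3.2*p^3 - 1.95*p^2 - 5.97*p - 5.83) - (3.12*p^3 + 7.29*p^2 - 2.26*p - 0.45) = -2.08*p^5 - 3.28*p^4 + 0.0800000000000001*p^3 - 9.24*p^2 - 3.71*p - 5.38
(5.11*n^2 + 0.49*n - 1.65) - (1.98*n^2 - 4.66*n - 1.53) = 3.13*n^2 + 5.15*n - 0.12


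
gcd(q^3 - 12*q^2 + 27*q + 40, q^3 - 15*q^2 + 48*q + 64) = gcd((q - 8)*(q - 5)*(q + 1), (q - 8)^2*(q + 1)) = q^2 - 7*q - 8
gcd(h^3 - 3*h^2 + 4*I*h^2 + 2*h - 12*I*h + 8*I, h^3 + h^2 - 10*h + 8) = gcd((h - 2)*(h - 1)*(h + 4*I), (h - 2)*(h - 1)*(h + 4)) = h^2 - 3*h + 2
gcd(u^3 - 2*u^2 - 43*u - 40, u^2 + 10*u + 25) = u + 5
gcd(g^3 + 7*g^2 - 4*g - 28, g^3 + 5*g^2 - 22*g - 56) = g^2 + 9*g + 14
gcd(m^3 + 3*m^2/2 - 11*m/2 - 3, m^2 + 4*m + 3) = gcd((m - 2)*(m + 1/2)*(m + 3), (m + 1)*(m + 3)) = m + 3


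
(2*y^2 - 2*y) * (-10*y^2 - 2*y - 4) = -20*y^4 + 16*y^3 - 4*y^2 + 8*y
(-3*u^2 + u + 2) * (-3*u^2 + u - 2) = 9*u^4 - 6*u^3 + u^2 - 4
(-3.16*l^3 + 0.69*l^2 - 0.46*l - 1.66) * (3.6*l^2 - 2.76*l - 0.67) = -11.376*l^5 + 11.2056*l^4 - 1.4432*l^3 - 5.1687*l^2 + 4.8898*l + 1.1122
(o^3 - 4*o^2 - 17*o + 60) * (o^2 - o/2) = o^5 - 9*o^4/2 - 15*o^3 + 137*o^2/2 - 30*o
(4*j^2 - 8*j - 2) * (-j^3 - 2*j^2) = -4*j^5 + 18*j^3 + 4*j^2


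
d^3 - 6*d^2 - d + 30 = (d - 5)*(d - 3)*(d + 2)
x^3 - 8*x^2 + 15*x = x*(x - 5)*(x - 3)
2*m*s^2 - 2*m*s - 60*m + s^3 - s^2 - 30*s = (2*m + s)*(s - 6)*(s + 5)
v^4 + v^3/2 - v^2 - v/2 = v*(v - 1)*(v + 1/2)*(v + 1)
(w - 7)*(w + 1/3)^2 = w^3 - 19*w^2/3 - 41*w/9 - 7/9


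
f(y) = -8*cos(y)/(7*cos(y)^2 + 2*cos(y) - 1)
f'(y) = -8*(14*sin(y)*cos(y) + 2*sin(y))*cos(y)/(7*cos(y)^2 + 2*cos(y) - 1)^2 + 8*sin(y)/(7*cos(y)^2 + 2*cos(y) - 1) = 8*(7*sin(y)^2 - 8)*sin(y)/(-7*sin(y)^2 + 2*cos(y) + 6)^2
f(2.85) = 2.19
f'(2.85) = -1.39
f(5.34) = -1.82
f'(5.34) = 3.30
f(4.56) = -1.06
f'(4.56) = 7.04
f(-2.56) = 3.02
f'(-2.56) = 5.27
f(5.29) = -2.00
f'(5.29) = 4.36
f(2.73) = 2.41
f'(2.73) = -2.37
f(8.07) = -1.55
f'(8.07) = -8.43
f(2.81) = 2.25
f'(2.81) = -1.67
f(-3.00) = 2.04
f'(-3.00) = 0.59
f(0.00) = -1.00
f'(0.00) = 0.00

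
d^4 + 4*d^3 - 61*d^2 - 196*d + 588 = (d - 7)*(d - 2)*(d + 6)*(d + 7)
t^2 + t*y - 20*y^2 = (t - 4*y)*(t + 5*y)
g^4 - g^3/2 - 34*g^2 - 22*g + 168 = (g - 6)*(g - 2)*(g + 7/2)*(g + 4)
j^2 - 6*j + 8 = (j - 4)*(j - 2)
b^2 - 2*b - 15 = (b - 5)*(b + 3)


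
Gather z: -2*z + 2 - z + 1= 3 - 3*z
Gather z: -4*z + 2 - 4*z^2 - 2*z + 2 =-4*z^2 - 6*z + 4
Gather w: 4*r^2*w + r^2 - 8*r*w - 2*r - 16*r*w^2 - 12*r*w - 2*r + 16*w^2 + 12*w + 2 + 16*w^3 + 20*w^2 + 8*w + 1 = r^2 - 4*r + 16*w^3 + w^2*(36 - 16*r) + w*(4*r^2 - 20*r + 20) + 3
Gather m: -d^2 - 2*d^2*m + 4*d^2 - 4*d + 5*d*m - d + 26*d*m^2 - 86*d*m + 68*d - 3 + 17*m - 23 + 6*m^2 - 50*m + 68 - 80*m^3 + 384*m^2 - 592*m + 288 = 3*d^2 + 63*d - 80*m^3 + m^2*(26*d + 390) + m*(-2*d^2 - 81*d - 625) + 330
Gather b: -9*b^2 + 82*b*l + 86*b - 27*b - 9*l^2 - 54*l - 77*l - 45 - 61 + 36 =-9*b^2 + b*(82*l + 59) - 9*l^2 - 131*l - 70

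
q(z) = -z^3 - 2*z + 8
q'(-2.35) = -18.57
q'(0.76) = -3.73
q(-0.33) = 8.70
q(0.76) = 6.04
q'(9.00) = -245.00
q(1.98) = -3.72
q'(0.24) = -2.17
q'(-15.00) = -677.00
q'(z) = -3*z^2 - 2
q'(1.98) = -13.76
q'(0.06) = -2.01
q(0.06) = 7.88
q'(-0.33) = -2.33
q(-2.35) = 25.68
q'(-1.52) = -8.93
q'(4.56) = -64.38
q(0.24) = 7.51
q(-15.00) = 3413.00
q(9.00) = -739.00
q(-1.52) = 14.55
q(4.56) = -95.94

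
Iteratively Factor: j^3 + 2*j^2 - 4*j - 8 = (j - 2)*(j^2 + 4*j + 4) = (j - 2)*(j + 2)*(j + 2)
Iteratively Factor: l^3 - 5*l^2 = (l - 5)*(l^2) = l*(l - 5)*(l)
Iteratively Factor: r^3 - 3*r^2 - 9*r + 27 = (r - 3)*(r^2 - 9) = (r - 3)^2*(r + 3)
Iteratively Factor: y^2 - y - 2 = (y - 2)*(y + 1)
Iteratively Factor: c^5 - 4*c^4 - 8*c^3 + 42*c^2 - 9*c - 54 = (c + 1)*(c^4 - 5*c^3 - 3*c^2 + 45*c - 54) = (c - 3)*(c + 1)*(c^3 - 2*c^2 - 9*c + 18) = (c - 3)*(c - 2)*(c + 1)*(c^2 - 9) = (c - 3)*(c - 2)*(c + 1)*(c + 3)*(c - 3)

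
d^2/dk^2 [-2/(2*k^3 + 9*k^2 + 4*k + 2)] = 4*(3*(2*k + 3)*(2*k^3 + 9*k^2 + 4*k + 2) - 4*(3*k^2 + 9*k + 2)^2)/(2*k^3 + 9*k^2 + 4*k + 2)^3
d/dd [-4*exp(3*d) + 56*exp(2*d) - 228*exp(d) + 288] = (-12*exp(2*d) + 112*exp(d) - 228)*exp(d)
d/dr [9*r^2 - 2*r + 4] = 18*r - 2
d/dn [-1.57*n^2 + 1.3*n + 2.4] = 1.3 - 3.14*n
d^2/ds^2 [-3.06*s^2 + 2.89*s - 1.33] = -6.12000000000000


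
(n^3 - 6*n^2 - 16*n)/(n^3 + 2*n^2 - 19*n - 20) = n*(n^2 - 6*n - 16)/(n^3 + 2*n^2 - 19*n - 20)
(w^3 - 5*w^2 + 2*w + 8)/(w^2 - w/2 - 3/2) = 2*(w^2 - 6*w + 8)/(2*w - 3)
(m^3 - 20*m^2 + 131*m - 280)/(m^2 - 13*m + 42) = (m^2 - 13*m + 40)/(m - 6)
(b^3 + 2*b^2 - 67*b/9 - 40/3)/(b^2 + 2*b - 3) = (b^2 - b - 40/9)/(b - 1)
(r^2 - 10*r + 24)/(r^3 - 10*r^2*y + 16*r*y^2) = (r^2 - 10*r + 24)/(r*(r^2 - 10*r*y + 16*y^2))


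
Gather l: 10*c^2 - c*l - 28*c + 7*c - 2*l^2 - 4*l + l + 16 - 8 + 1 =10*c^2 - 21*c - 2*l^2 + l*(-c - 3) + 9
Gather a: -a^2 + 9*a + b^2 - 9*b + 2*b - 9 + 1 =-a^2 + 9*a + b^2 - 7*b - 8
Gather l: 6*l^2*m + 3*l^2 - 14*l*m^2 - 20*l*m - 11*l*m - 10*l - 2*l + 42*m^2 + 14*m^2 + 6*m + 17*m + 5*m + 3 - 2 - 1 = l^2*(6*m + 3) + l*(-14*m^2 - 31*m - 12) + 56*m^2 + 28*m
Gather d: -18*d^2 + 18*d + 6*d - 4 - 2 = -18*d^2 + 24*d - 6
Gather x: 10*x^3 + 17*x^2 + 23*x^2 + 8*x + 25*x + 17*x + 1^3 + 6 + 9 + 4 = 10*x^3 + 40*x^2 + 50*x + 20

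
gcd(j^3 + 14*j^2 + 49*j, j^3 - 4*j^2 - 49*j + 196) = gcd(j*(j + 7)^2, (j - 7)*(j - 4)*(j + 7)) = j + 7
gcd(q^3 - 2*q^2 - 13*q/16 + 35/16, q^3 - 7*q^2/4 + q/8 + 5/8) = q - 5/4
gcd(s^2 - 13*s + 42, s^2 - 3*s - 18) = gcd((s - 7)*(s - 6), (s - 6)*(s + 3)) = s - 6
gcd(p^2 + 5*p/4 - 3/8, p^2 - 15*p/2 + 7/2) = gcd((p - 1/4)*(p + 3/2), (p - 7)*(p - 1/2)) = 1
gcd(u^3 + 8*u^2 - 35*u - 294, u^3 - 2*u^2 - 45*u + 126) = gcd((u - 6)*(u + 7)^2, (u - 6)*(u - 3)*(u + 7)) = u^2 + u - 42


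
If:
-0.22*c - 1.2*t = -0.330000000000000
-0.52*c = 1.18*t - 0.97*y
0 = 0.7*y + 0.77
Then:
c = -4.58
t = 1.12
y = -1.10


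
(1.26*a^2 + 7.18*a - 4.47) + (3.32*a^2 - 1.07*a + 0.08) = 4.58*a^2 + 6.11*a - 4.39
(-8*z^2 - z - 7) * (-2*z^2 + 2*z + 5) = 16*z^4 - 14*z^3 - 28*z^2 - 19*z - 35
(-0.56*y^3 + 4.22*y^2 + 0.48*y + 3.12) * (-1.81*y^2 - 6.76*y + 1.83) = 1.0136*y^5 - 3.8526*y^4 - 30.4208*y^3 - 1.1694*y^2 - 20.2128*y + 5.7096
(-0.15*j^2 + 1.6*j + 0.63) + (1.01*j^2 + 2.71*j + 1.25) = 0.86*j^2 + 4.31*j + 1.88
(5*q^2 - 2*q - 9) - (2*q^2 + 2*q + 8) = 3*q^2 - 4*q - 17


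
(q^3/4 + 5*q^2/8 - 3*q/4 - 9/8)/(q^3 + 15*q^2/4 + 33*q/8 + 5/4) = (2*q^3 + 5*q^2 - 6*q - 9)/(8*q^3 + 30*q^2 + 33*q + 10)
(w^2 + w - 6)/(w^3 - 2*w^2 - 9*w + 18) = 1/(w - 3)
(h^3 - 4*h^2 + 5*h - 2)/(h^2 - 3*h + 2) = h - 1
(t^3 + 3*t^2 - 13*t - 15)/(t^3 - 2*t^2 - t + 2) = (t^2 + 2*t - 15)/(t^2 - 3*t + 2)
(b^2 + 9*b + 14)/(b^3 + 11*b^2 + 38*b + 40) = (b + 7)/(b^2 + 9*b + 20)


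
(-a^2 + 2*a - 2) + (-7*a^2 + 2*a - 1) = -8*a^2 + 4*a - 3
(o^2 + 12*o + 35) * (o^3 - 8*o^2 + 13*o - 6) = o^5 + 4*o^4 - 48*o^3 - 130*o^2 + 383*o - 210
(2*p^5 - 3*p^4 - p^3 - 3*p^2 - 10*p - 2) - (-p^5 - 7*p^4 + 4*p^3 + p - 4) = 3*p^5 + 4*p^4 - 5*p^3 - 3*p^2 - 11*p + 2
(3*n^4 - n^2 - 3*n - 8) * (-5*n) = -15*n^5 + 5*n^3 + 15*n^2 + 40*n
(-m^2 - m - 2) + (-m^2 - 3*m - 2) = -2*m^2 - 4*m - 4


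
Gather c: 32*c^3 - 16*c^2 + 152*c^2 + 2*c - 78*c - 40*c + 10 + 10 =32*c^3 + 136*c^2 - 116*c + 20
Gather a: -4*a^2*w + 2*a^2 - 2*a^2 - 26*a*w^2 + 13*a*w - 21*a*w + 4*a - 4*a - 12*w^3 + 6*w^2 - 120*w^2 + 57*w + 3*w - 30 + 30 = -4*a^2*w + a*(-26*w^2 - 8*w) - 12*w^3 - 114*w^2 + 60*w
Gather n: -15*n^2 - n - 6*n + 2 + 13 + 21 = -15*n^2 - 7*n + 36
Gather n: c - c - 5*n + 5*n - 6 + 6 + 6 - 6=0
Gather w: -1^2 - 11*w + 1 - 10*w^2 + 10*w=-10*w^2 - w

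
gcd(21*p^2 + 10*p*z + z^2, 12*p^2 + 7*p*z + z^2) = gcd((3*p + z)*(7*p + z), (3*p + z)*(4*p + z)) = 3*p + z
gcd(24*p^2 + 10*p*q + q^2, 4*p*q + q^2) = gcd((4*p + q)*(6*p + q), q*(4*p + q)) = 4*p + q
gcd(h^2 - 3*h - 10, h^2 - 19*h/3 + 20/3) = h - 5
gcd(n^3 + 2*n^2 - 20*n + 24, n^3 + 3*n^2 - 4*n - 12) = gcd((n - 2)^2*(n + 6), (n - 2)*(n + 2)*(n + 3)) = n - 2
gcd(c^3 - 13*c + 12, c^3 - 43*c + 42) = c - 1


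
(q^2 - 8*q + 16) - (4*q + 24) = q^2 - 12*q - 8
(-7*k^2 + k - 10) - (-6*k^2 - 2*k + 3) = -k^2 + 3*k - 13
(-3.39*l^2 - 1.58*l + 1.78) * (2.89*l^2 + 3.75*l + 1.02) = -9.7971*l^4 - 17.2787*l^3 - 4.2386*l^2 + 5.0634*l + 1.8156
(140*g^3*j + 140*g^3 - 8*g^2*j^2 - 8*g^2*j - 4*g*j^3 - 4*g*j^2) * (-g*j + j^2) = -140*g^4*j^2 - 140*g^4*j + 148*g^3*j^3 + 148*g^3*j^2 - 4*g^2*j^4 - 4*g^2*j^3 - 4*g*j^5 - 4*g*j^4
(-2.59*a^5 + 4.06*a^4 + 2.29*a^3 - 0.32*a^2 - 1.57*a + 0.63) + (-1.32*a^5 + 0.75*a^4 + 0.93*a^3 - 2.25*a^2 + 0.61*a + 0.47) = -3.91*a^5 + 4.81*a^4 + 3.22*a^3 - 2.57*a^2 - 0.96*a + 1.1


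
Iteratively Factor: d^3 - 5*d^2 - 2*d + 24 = (d + 2)*(d^2 - 7*d + 12) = (d - 3)*(d + 2)*(d - 4)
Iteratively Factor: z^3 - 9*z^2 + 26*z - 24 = (z - 3)*(z^2 - 6*z + 8) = (z - 4)*(z - 3)*(z - 2)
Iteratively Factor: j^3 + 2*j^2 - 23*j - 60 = (j + 4)*(j^2 - 2*j - 15) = (j - 5)*(j + 4)*(j + 3)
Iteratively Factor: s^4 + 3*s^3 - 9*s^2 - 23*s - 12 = (s + 1)*(s^3 + 2*s^2 - 11*s - 12) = (s + 1)*(s + 4)*(s^2 - 2*s - 3) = (s - 3)*(s + 1)*(s + 4)*(s + 1)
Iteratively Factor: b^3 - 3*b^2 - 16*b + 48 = (b + 4)*(b^2 - 7*b + 12) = (b - 4)*(b + 4)*(b - 3)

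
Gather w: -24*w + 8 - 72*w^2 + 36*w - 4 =-72*w^2 + 12*w + 4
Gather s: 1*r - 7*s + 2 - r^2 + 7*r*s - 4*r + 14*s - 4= -r^2 - 3*r + s*(7*r + 7) - 2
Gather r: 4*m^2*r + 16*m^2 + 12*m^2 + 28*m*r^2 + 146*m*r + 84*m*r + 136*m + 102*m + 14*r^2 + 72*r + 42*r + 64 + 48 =28*m^2 + 238*m + r^2*(28*m + 14) + r*(4*m^2 + 230*m + 114) + 112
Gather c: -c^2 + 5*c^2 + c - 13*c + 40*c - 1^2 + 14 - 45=4*c^2 + 28*c - 32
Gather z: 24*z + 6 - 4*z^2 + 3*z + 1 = -4*z^2 + 27*z + 7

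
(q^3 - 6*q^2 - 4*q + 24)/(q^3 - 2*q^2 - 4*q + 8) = (q - 6)/(q - 2)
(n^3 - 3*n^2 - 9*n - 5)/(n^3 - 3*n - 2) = (n - 5)/(n - 2)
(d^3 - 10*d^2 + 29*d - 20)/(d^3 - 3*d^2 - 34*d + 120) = (d - 1)/(d + 6)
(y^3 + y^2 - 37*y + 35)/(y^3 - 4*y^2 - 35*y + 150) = (y^2 + 6*y - 7)/(y^2 + y - 30)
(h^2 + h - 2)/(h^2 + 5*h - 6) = (h + 2)/(h + 6)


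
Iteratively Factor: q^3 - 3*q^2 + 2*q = (q)*(q^2 - 3*q + 2) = q*(q - 2)*(q - 1)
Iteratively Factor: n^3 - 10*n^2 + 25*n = (n - 5)*(n^2 - 5*n) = n*(n - 5)*(n - 5)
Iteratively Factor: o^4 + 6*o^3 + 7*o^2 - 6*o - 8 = (o - 1)*(o^3 + 7*o^2 + 14*o + 8) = (o - 1)*(o + 1)*(o^2 + 6*o + 8) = (o - 1)*(o + 1)*(o + 2)*(o + 4)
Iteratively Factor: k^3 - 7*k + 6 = (k - 1)*(k^2 + k - 6) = (k - 1)*(k + 3)*(k - 2)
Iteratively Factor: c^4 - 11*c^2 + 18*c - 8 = (c - 1)*(c^3 + c^2 - 10*c + 8) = (c - 1)^2*(c^2 + 2*c - 8) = (c - 1)^2*(c + 4)*(c - 2)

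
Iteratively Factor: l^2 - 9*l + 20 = (l - 4)*(l - 5)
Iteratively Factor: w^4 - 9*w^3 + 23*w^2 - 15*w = (w - 5)*(w^3 - 4*w^2 + 3*w) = (w - 5)*(w - 1)*(w^2 - 3*w) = w*(w - 5)*(w - 1)*(w - 3)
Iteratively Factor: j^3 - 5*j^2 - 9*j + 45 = (j + 3)*(j^2 - 8*j + 15) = (j - 5)*(j + 3)*(j - 3)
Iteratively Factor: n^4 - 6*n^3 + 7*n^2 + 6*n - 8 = (n - 2)*(n^3 - 4*n^2 - n + 4) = (n - 2)*(n + 1)*(n^2 - 5*n + 4) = (n - 4)*(n - 2)*(n + 1)*(n - 1)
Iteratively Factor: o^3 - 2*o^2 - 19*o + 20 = (o - 5)*(o^2 + 3*o - 4) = (o - 5)*(o - 1)*(o + 4)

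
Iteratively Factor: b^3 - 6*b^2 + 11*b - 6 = (b - 3)*(b^2 - 3*b + 2) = (b - 3)*(b - 2)*(b - 1)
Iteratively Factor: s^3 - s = (s + 1)*(s^2 - s) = s*(s + 1)*(s - 1)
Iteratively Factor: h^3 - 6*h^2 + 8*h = (h - 4)*(h^2 - 2*h) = h*(h - 4)*(h - 2)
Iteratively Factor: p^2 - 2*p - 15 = (p - 5)*(p + 3)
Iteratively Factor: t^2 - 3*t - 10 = (t - 5)*(t + 2)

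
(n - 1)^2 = n^2 - 2*n + 1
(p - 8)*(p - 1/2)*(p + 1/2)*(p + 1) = p^4 - 7*p^3 - 33*p^2/4 + 7*p/4 + 2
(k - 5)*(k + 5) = k^2 - 25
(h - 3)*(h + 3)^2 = h^3 + 3*h^2 - 9*h - 27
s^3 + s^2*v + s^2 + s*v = s*(s + 1)*(s + v)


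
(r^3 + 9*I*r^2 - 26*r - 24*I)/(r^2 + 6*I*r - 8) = r + 3*I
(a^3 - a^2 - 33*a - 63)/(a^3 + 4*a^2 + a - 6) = (a^2 - 4*a - 21)/(a^2 + a - 2)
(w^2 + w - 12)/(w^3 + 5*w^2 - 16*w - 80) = (w - 3)/(w^2 + w - 20)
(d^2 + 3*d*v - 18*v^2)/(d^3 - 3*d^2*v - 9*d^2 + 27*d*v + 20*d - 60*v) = (d + 6*v)/(d^2 - 9*d + 20)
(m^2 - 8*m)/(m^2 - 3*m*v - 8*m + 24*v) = m/(m - 3*v)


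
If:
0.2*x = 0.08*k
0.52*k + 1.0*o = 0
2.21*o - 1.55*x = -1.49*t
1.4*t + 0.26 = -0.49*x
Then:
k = -0.14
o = 0.07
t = -0.17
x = -0.06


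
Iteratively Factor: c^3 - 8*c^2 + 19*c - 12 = (c - 3)*(c^2 - 5*c + 4) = (c - 4)*(c - 3)*(c - 1)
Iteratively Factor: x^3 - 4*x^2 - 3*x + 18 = (x - 3)*(x^2 - x - 6) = (x - 3)*(x + 2)*(x - 3)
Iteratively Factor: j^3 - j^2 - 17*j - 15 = (j + 3)*(j^2 - 4*j - 5) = (j - 5)*(j + 3)*(j + 1)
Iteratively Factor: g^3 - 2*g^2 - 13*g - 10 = (g + 2)*(g^2 - 4*g - 5) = (g + 1)*(g + 2)*(g - 5)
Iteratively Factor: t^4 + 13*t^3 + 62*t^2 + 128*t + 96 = (t + 3)*(t^3 + 10*t^2 + 32*t + 32) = (t + 3)*(t + 4)*(t^2 + 6*t + 8) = (t + 3)*(t + 4)^2*(t + 2)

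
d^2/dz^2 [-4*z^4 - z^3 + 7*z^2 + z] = -48*z^2 - 6*z + 14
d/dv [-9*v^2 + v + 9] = 1 - 18*v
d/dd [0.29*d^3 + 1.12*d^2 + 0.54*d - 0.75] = 0.87*d^2 + 2.24*d + 0.54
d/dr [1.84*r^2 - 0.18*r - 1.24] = 3.68*r - 0.18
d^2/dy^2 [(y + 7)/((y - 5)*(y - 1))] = 2*(y^3 + 21*y^2 - 141*y + 247)/(y^6 - 18*y^5 + 123*y^4 - 396*y^3 + 615*y^2 - 450*y + 125)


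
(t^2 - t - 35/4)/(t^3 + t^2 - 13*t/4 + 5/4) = (2*t - 7)/(2*t^2 - 3*t + 1)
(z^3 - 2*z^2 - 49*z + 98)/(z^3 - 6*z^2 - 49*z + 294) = (z - 2)/(z - 6)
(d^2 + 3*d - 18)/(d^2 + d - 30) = (d - 3)/(d - 5)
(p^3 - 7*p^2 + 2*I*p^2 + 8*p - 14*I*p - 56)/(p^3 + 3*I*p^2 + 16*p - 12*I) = (p^2 + p*(-7 + 4*I) - 28*I)/(p^2 + 5*I*p + 6)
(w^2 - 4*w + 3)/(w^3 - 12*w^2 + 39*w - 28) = (w - 3)/(w^2 - 11*w + 28)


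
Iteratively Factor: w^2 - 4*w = (w)*(w - 4)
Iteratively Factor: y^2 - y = (y)*(y - 1)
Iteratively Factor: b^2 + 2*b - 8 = (b - 2)*(b + 4)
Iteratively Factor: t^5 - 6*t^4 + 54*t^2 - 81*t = (t - 3)*(t^4 - 3*t^3 - 9*t^2 + 27*t) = (t - 3)^2*(t^3 - 9*t) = (t - 3)^3*(t^2 + 3*t) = t*(t - 3)^3*(t + 3)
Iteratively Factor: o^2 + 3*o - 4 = (o - 1)*(o + 4)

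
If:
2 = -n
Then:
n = -2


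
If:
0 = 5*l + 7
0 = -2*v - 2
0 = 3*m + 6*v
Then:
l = -7/5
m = 2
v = -1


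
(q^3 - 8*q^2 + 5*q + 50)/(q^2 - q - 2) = (-q^3 + 8*q^2 - 5*q - 50)/(-q^2 + q + 2)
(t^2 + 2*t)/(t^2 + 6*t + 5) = t*(t + 2)/(t^2 + 6*t + 5)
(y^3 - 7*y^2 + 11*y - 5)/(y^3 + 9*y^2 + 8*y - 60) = (y^3 - 7*y^2 + 11*y - 5)/(y^3 + 9*y^2 + 8*y - 60)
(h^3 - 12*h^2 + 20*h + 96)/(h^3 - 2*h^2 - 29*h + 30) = (h^2 - 6*h - 16)/(h^2 + 4*h - 5)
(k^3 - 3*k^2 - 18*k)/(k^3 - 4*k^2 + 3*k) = (k^2 - 3*k - 18)/(k^2 - 4*k + 3)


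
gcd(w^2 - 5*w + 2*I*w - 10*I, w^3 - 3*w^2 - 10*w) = w - 5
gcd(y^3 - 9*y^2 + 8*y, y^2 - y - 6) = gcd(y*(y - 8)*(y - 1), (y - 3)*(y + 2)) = 1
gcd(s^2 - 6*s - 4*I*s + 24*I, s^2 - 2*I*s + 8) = s - 4*I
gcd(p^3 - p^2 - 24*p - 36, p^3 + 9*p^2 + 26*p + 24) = p^2 + 5*p + 6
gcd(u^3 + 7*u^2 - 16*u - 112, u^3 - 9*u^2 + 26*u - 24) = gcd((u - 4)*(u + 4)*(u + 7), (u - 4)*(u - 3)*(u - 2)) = u - 4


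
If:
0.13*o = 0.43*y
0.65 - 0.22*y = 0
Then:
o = 9.77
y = 2.95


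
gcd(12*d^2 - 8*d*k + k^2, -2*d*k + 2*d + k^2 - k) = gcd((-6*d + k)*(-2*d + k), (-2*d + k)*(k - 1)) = 2*d - k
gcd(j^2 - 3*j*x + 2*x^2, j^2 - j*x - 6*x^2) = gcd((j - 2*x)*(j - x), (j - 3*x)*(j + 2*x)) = 1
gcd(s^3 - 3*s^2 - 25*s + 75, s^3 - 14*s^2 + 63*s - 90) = s^2 - 8*s + 15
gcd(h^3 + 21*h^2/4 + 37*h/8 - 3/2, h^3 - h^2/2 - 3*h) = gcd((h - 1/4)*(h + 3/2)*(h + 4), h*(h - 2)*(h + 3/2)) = h + 3/2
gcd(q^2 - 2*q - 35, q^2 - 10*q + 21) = q - 7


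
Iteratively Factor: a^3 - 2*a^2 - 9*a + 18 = (a + 3)*(a^2 - 5*a + 6) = (a - 2)*(a + 3)*(a - 3)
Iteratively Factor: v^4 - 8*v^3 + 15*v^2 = (v)*(v^3 - 8*v^2 + 15*v) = v*(v - 3)*(v^2 - 5*v) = v*(v - 5)*(v - 3)*(v)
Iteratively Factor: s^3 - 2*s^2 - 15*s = (s + 3)*(s^2 - 5*s) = s*(s + 3)*(s - 5)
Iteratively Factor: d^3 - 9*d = (d)*(d^2 - 9) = d*(d + 3)*(d - 3)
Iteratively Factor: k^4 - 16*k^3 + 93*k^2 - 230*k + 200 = (k - 4)*(k^3 - 12*k^2 + 45*k - 50) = (k - 5)*(k - 4)*(k^2 - 7*k + 10) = (k - 5)^2*(k - 4)*(k - 2)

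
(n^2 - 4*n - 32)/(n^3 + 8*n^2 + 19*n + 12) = (n - 8)/(n^2 + 4*n + 3)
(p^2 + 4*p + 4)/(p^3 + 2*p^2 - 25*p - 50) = (p + 2)/(p^2 - 25)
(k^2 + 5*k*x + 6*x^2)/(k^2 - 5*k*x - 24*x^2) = (-k - 2*x)/(-k + 8*x)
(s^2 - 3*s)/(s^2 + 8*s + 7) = s*(s - 3)/(s^2 + 8*s + 7)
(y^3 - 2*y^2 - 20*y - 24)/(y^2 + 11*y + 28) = (y^3 - 2*y^2 - 20*y - 24)/(y^2 + 11*y + 28)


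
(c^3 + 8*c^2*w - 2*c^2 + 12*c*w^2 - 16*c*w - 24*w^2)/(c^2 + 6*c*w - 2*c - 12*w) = c + 2*w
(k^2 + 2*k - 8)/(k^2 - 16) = (k - 2)/(k - 4)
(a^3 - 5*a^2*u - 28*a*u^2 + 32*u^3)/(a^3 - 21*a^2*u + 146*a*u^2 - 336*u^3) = (a^2 + 3*a*u - 4*u^2)/(a^2 - 13*a*u + 42*u^2)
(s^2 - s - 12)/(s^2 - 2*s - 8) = (s + 3)/(s + 2)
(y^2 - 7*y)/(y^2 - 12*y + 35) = y/(y - 5)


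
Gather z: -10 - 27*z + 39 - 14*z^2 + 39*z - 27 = -14*z^2 + 12*z + 2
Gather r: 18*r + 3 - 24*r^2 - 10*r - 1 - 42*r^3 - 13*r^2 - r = -42*r^3 - 37*r^2 + 7*r + 2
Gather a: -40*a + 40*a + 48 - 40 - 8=0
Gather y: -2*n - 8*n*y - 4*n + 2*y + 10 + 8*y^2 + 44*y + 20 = -6*n + 8*y^2 + y*(46 - 8*n) + 30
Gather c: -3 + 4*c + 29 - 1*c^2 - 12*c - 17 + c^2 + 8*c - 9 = 0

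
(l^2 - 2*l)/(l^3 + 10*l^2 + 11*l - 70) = l/(l^2 + 12*l + 35)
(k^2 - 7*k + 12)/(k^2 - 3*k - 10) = (-k^2 + 7*k - 12)/(-k^2 + 3*k + 10)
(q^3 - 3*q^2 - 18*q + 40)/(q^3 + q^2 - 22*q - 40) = (q - 2)/(q + 2)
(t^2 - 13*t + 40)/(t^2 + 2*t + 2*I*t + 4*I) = (t^2 - 13*t + 40)/(t^2 + 2*t*(1 + I) + 4*I)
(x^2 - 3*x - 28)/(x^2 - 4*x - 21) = (x + 4)/(x + 3)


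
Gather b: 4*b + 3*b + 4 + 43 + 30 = 7*b + 77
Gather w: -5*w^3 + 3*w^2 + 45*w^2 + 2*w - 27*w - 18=-5*w^3 + 48*w^2 - 25*w - 18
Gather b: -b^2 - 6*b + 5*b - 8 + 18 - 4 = -b^2 - b + 6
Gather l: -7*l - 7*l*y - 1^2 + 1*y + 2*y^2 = l*(-7*y - 7) + 2*y^2 + y - 1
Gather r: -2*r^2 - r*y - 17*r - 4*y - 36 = -2*r^2 + r*(-y - 17) - 4*y - 36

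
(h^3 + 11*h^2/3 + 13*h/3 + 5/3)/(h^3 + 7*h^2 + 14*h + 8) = (3*h^2 + 8*h + 5)/(3*(h^2 + 6*h + 8))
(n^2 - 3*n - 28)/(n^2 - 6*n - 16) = (-n^2 + 3*n + 28)/(-n^2 + 6*n + 16)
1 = 1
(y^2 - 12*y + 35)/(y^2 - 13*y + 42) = (y - 5)/(y - 6)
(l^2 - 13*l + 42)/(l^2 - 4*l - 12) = (l - 7)/(l + 2)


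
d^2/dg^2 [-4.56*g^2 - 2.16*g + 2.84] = -9.12000000000000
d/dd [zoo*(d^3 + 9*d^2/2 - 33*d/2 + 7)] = zoo*(d^2 + d + 1)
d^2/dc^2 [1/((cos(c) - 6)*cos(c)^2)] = 3*(-3*(1 - cos(2*c))^2/4 - 31*cos(c)/2 - 25*cos(2*c) + 11*cos(3*c)/2 + 50)/((cos(c) - 6)^3*cos(c)^4)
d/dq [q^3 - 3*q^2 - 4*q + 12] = 3*q^2 - 6*q - 4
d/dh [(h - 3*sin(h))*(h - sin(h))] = -4*h*cos(h) + 2*h - 4*sin(h) + 3*sin(2*h)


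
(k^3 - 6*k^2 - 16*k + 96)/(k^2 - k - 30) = (k^2 - 16)/(k + 5)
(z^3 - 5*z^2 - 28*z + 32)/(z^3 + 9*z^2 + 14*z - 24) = (z - 8)/(z + 6)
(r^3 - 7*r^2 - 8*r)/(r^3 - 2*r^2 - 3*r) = (r - 8)/(r - 3)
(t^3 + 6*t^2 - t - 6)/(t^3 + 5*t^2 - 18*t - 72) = (t^2 - 1)/(t^2 - t - 12)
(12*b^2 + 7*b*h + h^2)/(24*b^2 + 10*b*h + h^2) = (3*b + h)/(6*b + h)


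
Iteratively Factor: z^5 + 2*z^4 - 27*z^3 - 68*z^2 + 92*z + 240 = (z - 2)*(z^4 + 4*z^3 - 19*z^2 - 106*z - 120) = (z - 2)*(z + 4)*(z^3 - 19*z - 30) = (z - 2)*(z + 2)*(z + 4)*(z^2 - 2*z - 15) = (z - 2)*(z + 2)*(z + 3)*(z + 4)*(z - 5)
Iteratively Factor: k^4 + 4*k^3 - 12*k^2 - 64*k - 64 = (k + 2)*(k^3 + 2*k^2 - 16*k - 32) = (k - 4)*(k + 2)*(k^2 + 6*k + 8) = (k - 4)*(k + 2)*(k + 4)*(k + 2)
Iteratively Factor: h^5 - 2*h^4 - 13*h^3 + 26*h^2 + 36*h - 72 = (h - 2)*(h^4 - 13*h^2 + 36) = (h - 2)^2*(h^3 + 2*h^2 - 9*h - 18) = (h - 2)^2*(h + 2)*(h^2 - 9) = (h - 2)^2*(h + 2)*(h + 3)*(h - 3)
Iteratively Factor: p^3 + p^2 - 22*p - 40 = (p + 4)*(p^2 - 3*p - 10) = (p - 5)*(p + 4)*(p + 2)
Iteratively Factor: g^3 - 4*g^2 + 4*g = (g)*(g^2 - 4*g + 4) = g*(g - 2)*(g - 2)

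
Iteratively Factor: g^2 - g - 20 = (g - 5)*(g + 4)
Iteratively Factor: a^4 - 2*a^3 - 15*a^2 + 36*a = (a - 3)*(a^3 + a^2 - 12*a) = a*(a - 3)*(a^2 + a - 12) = a*(a - 3)*(a + 4)*(a - 3)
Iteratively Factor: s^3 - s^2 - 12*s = (s)*(s^2 - s - 12) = s*(s + 3)*(s - 4)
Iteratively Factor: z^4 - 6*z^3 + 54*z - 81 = (z - 3)*(z^3 - 3*z^2 - 9*z + 27) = (z - 3)^2*(z^2 - 9) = (z - 3)^3*(z + 3)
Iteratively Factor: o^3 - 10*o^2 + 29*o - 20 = (o - 1)*(o^2 - 9*o + 20) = (o - 4)*(o - 1)*(o - 5)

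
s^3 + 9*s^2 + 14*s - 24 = (s - 1)*(s + 4)*(s + 6)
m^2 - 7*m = m*(m - 7)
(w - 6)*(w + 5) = w^2 - w - 30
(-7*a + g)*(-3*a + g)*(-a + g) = -21*a^3 + 31*a^2*g - 11*a*g^2 + g^3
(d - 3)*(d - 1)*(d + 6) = d^3 + 2*d^2 - 21*d + 18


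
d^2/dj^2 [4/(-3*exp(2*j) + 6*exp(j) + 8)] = 24*(12*(1 - exp(j))^2*exp(j) + (2*exp(j) - 1)*(-3*exp(2*j) + 6*exp(j) + 8))*exp(j)/(-3*exp(2*j) + 6*exp(j) + 8)^3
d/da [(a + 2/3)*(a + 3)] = 2*a + 11/3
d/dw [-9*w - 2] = -9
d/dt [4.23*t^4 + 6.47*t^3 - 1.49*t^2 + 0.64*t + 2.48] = 16.92*t^3 + 19.41*t^2 - 2.98*t + 0.64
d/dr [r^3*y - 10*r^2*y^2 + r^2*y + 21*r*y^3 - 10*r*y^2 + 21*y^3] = y*(3*r^2 - 20*r*y + 2*r + 21*y^2 - 10*y)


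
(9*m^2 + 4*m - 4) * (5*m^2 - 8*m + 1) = 45*m^4 - 52*m^3 - 43*m^2 + 36*m - 4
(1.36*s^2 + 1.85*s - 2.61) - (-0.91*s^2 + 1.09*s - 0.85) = 2.27*s^2 + 0.76*s - 1.76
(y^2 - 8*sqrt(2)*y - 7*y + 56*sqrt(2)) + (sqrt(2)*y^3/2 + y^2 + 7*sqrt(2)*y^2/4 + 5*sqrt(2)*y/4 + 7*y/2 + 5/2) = sqrt(2)*y^3/2 + 2*y^2 + 7*sqrt(2)*y^2/4 - 27*sqrt(2)*y/4 - 7*y/2 + 5/2 + 56*sqrt(2)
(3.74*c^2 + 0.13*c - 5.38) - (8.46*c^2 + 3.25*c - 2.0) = -4.72*c^2 - 3.12*c - 3.38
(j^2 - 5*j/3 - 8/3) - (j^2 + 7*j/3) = -4*j - 8/3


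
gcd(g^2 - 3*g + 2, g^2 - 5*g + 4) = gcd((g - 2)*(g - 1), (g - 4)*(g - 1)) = g - 1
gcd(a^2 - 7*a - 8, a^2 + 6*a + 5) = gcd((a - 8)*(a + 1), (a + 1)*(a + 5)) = a + 1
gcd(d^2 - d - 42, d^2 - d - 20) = 1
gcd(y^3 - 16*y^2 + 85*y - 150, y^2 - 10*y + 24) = y - 6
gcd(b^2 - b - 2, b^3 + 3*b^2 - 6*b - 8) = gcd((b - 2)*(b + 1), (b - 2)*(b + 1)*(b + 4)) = b^2 - b - 2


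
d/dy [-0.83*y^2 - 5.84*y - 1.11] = -1.66*y - 5.84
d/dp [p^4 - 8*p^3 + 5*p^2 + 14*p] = 4*p^3 - 24*p^2 + 10*p + 14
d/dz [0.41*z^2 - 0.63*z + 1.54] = 0.82*z - 0.63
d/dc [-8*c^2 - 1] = -16*c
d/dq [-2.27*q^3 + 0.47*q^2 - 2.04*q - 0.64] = -6.81*q^2 + 0.94*q - 2.04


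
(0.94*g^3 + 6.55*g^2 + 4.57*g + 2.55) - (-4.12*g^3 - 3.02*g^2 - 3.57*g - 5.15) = 5.06*g^3 + 9.57*g^2 + 8.14*g + 7.7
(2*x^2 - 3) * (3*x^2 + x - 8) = 6*x^4 + 2*x^3 - 25*x^2 - 3*x + 24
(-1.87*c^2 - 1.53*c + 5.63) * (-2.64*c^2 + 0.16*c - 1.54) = 4.9368*c^4 + 3.74*c^3 - 12.2282*c^2 + 3.257*c - 8.6702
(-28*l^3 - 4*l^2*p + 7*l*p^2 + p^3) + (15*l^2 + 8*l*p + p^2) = -28*l^3 - 4*l^2*p + 15*l^2 + 7*l*p^2 + 8*l*p + p^3 + p^2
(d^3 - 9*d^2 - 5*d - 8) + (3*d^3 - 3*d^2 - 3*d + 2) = 4*d^3 - 12*d^2 - 8*d - 6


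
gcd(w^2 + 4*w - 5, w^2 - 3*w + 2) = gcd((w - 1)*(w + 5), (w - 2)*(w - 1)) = w - 1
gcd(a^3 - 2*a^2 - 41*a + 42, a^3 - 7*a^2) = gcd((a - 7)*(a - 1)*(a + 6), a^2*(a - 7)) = a - 7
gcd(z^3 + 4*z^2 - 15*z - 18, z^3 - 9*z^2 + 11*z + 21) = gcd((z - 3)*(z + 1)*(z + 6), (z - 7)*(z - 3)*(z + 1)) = z^2 - 2*z - 3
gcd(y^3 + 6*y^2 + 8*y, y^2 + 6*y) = y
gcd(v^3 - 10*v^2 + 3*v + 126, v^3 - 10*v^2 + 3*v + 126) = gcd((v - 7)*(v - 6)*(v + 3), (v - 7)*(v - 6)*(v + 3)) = v^3 - 10*v^2 + 3*v + 126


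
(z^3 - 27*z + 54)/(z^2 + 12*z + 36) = (z^2 - 6*z + 9)/(z + 6)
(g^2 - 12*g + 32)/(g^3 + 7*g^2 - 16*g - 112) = (g - 8)/(g^2 + 11*g + 28)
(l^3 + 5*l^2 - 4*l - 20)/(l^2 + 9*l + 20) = (l^2 - 4)/(l + 4)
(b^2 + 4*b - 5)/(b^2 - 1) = (b + 5)/(b + 1)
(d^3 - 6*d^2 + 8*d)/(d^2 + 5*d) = (d^2 - 6*d + 8)/(d + 5)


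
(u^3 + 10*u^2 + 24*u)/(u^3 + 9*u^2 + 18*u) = (u + 4)/(u + 3)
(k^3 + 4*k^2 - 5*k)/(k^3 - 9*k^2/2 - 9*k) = 2*(-k^2 - 4*k + 5)/(-2*k^2 + 9*k + 18)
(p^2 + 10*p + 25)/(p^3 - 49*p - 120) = (p + 5)/(p^2 - 5*p - 24)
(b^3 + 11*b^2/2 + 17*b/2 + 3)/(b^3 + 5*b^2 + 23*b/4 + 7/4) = 2*(b^2 + 5*b + 6)/(2*b^2 + 9*b + 7)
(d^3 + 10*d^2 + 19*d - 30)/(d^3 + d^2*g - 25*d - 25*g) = (d^2 + 5*d - 6)/(d^2 + d*g - 5*d - 5*g)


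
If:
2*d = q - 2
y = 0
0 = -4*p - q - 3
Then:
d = q/2 - 1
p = -q/4 - 3/4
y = 0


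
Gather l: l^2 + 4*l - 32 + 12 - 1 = l^2 + 4*l - 21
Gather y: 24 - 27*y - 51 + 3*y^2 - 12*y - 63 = 3*y^2 - 39*y - 90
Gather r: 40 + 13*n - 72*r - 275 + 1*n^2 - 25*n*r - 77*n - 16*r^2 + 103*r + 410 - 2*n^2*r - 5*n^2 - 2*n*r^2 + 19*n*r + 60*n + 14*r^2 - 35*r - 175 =-4*n^2 - 4*n + r^2*(-2*n - 2) + r*(-2*n^2 - 6*n - 4)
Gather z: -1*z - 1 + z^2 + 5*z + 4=z^2 + 4*z + 3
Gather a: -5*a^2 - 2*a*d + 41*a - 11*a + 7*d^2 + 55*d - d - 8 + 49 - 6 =-5*a^2 + a*(30 - 2*d) + 7*d^2 + 54*d + 35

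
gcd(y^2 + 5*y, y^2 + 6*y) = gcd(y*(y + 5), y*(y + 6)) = y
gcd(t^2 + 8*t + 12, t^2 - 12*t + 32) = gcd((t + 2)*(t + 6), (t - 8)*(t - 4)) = 1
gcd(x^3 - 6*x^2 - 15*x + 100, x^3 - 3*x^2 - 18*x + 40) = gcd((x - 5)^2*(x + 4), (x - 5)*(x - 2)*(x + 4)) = x^2 - x - 20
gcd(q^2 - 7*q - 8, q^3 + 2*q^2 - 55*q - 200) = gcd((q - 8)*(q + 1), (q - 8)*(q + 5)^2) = q - 8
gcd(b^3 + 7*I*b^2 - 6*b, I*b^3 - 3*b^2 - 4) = 1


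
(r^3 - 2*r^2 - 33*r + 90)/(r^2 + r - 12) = (r^2 + r - 30)/(r + 4)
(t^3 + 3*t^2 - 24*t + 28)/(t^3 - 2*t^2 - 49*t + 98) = (t - 2)/(t - 7)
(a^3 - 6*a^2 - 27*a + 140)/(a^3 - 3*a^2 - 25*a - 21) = (a^2 + a - 20)/(a^2 + 4*a + 3)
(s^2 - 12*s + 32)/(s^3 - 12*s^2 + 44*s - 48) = (s - 8)/(s^2 - 8*s + 12)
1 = 1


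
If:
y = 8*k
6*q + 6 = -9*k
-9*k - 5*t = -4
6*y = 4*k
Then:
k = 0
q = -1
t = 4/5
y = 0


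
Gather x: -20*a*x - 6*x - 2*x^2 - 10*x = -2*x^2 + x*(-20*a - 16)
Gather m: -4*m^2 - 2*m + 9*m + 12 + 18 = -4*m^2 + 7*m + 30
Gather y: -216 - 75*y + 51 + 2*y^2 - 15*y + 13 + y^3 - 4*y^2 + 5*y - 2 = y^3 - 2*y^2 - 85*y - 154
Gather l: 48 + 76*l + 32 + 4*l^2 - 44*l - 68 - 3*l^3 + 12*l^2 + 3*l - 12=-3*l^3 + 16*l^2 + 35*l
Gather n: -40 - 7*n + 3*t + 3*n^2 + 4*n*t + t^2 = 3*n^2 + n*(4*t - 7) + t^2 + 3*t - 40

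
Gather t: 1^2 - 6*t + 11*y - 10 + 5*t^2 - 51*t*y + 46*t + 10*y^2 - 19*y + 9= 5*t^2 + t*(40 - 51*y) + 10*y^2 - 8*y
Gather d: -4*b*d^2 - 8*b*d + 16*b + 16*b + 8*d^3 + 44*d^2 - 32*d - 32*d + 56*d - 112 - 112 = 32*b + 8*d^3 + d^2*(44 - 4*b) + d*(-8*b - 8) - 224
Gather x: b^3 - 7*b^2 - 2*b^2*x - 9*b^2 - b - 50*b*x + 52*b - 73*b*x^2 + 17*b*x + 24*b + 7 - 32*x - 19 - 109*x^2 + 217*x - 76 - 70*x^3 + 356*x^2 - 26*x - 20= b^3 - 16*b^2 + 75*b - 70*x^3 + x^2*(247 - 73*b) + x*(-2*b^2 - 33*b + 159) - 108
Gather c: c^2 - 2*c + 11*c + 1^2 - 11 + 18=c^2 + 9*c + 8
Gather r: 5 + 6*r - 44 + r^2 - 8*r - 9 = r^2 - 2*r - 48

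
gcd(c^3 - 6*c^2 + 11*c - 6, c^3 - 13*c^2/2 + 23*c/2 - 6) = c - 1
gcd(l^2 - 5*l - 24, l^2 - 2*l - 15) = l + 3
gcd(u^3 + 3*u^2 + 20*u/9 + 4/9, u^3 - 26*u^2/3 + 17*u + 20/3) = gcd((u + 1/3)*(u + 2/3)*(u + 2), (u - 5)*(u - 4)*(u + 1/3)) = u + 1/3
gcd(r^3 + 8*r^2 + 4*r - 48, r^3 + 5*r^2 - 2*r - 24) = r^2 + 2*r - 8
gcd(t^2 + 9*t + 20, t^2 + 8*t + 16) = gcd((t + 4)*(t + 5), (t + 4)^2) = t + 4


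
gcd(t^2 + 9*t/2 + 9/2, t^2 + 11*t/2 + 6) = t + 3/2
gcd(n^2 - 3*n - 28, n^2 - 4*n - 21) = n - 7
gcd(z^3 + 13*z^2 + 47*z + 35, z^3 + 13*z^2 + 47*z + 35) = z^3 + 13*z^2 + 47*z + 35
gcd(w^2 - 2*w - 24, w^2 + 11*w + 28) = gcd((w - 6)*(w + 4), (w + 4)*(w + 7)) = w + 4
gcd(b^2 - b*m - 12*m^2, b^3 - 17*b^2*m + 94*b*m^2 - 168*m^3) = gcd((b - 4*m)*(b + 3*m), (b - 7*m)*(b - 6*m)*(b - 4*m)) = b - 4*m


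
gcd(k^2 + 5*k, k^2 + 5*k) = k^2 + 5*k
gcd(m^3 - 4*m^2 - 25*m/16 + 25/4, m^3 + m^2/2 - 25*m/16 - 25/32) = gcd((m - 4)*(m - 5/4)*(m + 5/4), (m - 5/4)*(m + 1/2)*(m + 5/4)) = m^2 - 25/16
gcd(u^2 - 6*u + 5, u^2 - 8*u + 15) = u - 5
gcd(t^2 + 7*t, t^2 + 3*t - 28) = t + 7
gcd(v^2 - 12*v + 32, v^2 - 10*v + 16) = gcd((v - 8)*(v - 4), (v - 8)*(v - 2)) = v - 8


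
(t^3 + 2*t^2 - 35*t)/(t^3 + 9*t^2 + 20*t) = (t^2 + 2*t - 35)/(t^2 + 9*t + 20)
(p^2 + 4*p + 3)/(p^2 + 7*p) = (p^2 + 4*p + 3)/(p*(p + 7))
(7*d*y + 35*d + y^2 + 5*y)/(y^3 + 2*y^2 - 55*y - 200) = (7*d + y)/(y^2 - 3*y - 40)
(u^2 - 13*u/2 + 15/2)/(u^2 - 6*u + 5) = (u - 3/2)/(u - 1)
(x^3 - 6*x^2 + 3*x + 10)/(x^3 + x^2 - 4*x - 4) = (x - 5)/(x + 2)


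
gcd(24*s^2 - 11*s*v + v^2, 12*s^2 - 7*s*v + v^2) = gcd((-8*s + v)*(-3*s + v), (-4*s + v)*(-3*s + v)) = 3*s - v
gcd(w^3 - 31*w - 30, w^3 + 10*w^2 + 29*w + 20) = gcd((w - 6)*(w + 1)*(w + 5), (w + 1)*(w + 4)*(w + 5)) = w^2 + 6*w + 5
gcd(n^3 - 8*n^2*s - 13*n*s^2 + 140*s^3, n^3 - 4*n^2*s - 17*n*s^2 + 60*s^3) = -n^2 + n*s + 20*s^2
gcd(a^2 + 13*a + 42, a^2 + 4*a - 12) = a + 6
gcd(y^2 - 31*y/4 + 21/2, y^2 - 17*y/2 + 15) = y - 6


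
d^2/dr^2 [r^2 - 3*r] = 2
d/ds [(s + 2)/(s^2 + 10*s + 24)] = (s^2 + 10*s - 2*(s + 2)*(s + 5) + 24)/(s^2 + 10*s + 24)^2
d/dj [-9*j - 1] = -9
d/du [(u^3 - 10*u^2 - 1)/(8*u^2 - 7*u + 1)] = (8*u^4 - 14*u^3 + 73*u^2 - 4*u - 7)/(64*u^4 - 112*u^3 + 65*u^2 - 14*u + 1)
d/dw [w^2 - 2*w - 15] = 2*w - 2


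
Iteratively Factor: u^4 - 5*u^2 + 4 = (u - 1)*(u^3 + u^2 - 4*u - 4) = (u - 1)*(u + 1)*(u^2 - 4) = (u - 2)*(u - 1)*(u + 1)*(u + 2)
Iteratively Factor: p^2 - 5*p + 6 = (p - 3)*(p - 2)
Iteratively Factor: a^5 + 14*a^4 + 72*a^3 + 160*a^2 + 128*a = (a + 4)*(a^4 + 10*a^3 + 32*a^2 + 32*a) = (a + 4)^2*(a^3 + 6*a^2 + 8*a) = (a + 4)^3*(a^2 + 2*a) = a*(a + 4)^3*(a + 2)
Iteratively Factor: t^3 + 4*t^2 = (t)*(t^2 + 4*t) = t^2*(t + 4)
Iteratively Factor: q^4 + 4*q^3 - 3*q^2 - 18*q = (q - 2)*(q^3 + 6*q^2 + 9*q) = (q - 2)*(q + 3)*(q^2 + 3*q) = (q - 2)*(q + 3)^2*(q)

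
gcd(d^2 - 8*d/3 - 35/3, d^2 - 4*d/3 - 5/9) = 1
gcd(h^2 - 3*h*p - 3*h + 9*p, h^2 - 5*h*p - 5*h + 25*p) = 1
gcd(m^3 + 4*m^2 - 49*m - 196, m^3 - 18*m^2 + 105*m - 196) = m - 7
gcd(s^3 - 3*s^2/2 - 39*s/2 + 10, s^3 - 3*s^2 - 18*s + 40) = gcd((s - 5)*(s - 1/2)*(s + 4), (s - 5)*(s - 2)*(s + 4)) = s^2 - s - 20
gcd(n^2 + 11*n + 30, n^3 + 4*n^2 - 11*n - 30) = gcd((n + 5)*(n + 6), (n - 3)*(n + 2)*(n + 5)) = n + 5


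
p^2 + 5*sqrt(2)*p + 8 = (p + sqrt(2))*(p + 4*sqrt(2))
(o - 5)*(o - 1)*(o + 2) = o^3 - 4*o^2 - 7*o + 10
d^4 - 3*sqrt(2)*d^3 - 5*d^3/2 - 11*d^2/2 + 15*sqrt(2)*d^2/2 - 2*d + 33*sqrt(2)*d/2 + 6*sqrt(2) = (d - 4)*(d + 1/2)*(d + 1)*(d - 3*sqrt(2))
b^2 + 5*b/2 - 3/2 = (b - 1/2)*(b + 3)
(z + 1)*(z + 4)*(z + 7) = z^3 + 12*z^2 + 39*z + 28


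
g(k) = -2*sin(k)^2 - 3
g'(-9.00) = -1.50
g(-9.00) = -3.34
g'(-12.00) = -1.81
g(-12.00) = -3.58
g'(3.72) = -1.83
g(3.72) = -3.60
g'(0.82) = -2.00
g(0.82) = -4.07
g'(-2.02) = -1.56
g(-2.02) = -4.62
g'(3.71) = -1.81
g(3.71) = -3.58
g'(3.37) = -0.88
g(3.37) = -3.10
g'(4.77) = 0.23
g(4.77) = -4.99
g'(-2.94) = -0.78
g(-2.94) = -3.08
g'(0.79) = -2.00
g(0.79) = -4.01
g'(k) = -4*sin(k)*cos(k) = -2*sin(2*k)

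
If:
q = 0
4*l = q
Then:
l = 0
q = 0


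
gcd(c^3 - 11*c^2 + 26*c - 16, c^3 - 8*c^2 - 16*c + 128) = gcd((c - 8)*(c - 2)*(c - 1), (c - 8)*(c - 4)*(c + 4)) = c - 8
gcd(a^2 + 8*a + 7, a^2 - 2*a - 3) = a + 1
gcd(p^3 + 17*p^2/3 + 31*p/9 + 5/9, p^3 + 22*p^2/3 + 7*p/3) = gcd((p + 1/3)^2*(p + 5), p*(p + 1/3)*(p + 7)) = p + 1/3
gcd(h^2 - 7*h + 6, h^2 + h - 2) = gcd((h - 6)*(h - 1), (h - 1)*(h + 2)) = h - 1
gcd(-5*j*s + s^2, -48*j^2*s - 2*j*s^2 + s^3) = s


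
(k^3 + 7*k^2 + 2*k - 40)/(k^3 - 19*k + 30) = (k + 4)/(k - 3)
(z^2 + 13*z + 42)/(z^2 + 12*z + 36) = (z + 7)/(z + 6)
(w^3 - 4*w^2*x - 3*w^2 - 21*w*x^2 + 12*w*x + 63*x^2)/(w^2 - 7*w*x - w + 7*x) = (w^2 + 3*w*x - 3*w - 9*x)/(w - 1)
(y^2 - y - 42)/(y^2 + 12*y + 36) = (y - 7)/(y + 6)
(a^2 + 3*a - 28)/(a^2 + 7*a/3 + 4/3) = 3*(a^2 + 3*a - 28)/(3*a^2 + 7*a + 4)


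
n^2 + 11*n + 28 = (n + 4)*(n + 7)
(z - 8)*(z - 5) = z^2 - 13*z + 40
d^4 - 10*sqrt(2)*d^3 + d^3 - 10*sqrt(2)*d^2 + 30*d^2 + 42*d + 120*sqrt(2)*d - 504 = (d - 3)*(d + 4)*(d - 7*sqrt(2))*(d - 3*sqrt(2))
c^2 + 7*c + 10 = (c + 2)*(c + 5)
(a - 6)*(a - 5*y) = a^2 - 5*a*y - 6*a + 30*y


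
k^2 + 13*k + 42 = (k + 6)*(k + 7)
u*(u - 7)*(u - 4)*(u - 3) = u^4 - 14*u^3 + 61*u^2 - 84*u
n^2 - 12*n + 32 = (n - 8)*(n - 4)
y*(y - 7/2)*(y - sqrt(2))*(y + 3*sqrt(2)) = y^4 - 7*y^3/2 + 2*sqrt(2)*y^3 - 7*sqrt(2)*y^2 - 6*y^2 + 21*y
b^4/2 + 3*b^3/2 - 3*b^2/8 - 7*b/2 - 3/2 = (b/2 + 1)*(b - 3/2)*(b + 1/2)*(b + 2)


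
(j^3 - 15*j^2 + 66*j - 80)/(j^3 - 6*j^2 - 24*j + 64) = (j - 5)/(j + 4)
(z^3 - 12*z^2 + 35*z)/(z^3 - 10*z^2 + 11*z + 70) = z/(z + 2)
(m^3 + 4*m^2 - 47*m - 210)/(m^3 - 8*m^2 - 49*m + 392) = (m^2 + 11*m + 30)/(m^2 - m - 56)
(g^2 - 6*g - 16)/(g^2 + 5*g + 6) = (g - 8)/(g + 3)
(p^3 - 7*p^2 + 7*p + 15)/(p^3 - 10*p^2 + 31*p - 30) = (p + 1)/(p - 2)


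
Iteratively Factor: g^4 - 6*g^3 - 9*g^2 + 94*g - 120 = (g + 4)*(g^3 - 10*g^2 + 31*g - 30) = (g - 2)*(g + 4)*(g^2 - 8*g + 15) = (g - 5)*(g - 2)*(g + 4)*(g - 3)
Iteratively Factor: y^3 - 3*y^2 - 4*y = (y)*(y^2 - 3*y - 4) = y*(y + 1)*(y - 4)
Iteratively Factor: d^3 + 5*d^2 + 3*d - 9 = (d + 3)*(d^2 + 2*d - 3) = (d + 3)^2*(d - 1)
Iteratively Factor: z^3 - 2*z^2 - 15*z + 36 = (z - 3)*(z^2 + z - 12) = (z - 3)^2*(z + 4)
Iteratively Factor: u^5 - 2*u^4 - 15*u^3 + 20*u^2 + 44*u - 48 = (u + 3)*(u^4 - 5*u^3 + 20*u - 16) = (u - 1)*(u + 3)*(u^3 - 4*u^2 - 4*u + 16) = (u - 4)*(u - 1)*(u + 3)*(u^2 - 4) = (u - 4)*(u - 1)*(u + 2)*(u + 3)*(u - 2)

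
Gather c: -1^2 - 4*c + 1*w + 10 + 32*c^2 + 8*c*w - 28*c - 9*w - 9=32*c^2 + c*(8*w - 32) - 8*w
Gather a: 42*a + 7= 42*a + 7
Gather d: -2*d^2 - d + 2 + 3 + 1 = -2*d^2 - d + 6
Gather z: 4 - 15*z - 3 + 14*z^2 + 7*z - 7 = 14*z^2 - 8*z - 6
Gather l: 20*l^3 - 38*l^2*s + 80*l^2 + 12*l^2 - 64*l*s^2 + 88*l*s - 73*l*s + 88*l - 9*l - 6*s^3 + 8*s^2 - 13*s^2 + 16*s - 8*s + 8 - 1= 20*l^3 + l^2*(92 - 38*s) + l*(-64*s^2 + 15*s + 79) - 6*s^3 - 5*s^2 + 8*s + 7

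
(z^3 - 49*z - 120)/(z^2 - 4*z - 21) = (z^2 - 3*z - 40)/(z - 7)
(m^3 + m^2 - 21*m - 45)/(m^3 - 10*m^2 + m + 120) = (m + 3)/(m - 8)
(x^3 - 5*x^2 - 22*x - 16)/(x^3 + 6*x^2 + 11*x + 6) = (x - 8)/(x + 3)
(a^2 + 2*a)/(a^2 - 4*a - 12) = a/(a - 6)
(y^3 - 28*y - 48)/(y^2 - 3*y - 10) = (y^2 - 2*y - 24)/(y - 5)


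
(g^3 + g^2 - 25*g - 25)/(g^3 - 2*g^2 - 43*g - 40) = (g - 5)/(g - 8)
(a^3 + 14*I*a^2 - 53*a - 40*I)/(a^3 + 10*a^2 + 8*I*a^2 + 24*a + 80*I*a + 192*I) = (a^2 + 6*I*a - 5)/(a^2 + 10*a + 24)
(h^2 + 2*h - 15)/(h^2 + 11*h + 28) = (h^2 + 2*h - 15)/(h^2 + 11*h + 28)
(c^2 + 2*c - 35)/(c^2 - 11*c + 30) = (c + 7)/(c - 6)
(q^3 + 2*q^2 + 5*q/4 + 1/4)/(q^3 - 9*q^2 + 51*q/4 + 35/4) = (2*q^2 + 3*q + 1)/(2*q^2 - 19*q + 35)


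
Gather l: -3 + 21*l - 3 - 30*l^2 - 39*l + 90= -30*l^2 - 18*l + 84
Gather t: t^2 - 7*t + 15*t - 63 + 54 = t^2 + 8*t - 9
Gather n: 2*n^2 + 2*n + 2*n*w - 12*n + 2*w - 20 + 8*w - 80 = 2*n^2 + n*(2*w - 10) + 10*w - 100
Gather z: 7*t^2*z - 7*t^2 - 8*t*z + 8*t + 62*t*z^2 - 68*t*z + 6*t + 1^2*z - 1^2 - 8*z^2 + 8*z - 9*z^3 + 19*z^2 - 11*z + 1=-7*t^2 + 14*t - 9*z^3 + z^2*(62*t + 11) + z*(7*t^2 - 76*t - 2)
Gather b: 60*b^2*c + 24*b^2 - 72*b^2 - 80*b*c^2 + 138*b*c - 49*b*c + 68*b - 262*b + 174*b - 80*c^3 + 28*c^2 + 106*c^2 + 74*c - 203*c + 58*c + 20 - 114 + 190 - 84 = b^2*(60*c - 48) + b*(-80*c^2 + 89*c - 20) - 80*c^3 + 134*c^2 - 71*c + 12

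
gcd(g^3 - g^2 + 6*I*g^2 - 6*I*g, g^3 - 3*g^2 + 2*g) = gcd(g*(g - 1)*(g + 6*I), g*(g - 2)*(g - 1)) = g^2 - g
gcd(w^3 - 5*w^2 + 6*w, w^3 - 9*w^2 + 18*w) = w^2 - 3*w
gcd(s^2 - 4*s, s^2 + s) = s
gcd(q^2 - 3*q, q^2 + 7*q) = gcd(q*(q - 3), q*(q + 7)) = q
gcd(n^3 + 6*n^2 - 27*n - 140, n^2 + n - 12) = n + 4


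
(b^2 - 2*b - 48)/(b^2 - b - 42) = (b - 8)/(b - 7)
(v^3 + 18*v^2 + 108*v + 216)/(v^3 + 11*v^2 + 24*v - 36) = (v + 6)/(v - 1)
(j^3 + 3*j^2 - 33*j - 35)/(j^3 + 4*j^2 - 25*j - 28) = (j - 5)/(j - 4)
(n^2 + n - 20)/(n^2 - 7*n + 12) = (n + 5)/(n - 3)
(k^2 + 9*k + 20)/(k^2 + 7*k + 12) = (k + 5)/(k + 3)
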